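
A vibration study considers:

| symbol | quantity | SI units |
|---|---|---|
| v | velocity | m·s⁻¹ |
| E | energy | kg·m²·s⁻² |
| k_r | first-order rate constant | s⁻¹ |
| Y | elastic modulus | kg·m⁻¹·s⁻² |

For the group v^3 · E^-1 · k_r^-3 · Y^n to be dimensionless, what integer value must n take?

1

Balance the M exponent: (1)·n from Y, plus 3·(0) − (1) − 3·(0) = -1 from the rest, must sum to zero.
n − 1 = 0, so n = 1.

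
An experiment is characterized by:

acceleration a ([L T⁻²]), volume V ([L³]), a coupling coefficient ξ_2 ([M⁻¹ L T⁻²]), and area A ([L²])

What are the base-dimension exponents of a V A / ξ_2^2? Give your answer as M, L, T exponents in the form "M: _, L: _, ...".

Collect each base-dimension exponent across the product:
  M: (0) + (0) − 2·(-1) + (0) = 2
  L: (1) + (3) − 2·(1) + (2) = 4
  T: (-2) + (0) − 2·(-2) + (0) = 2
So the dimensions are [M² L⁴ T²].

M: 2, L: 4, T: 2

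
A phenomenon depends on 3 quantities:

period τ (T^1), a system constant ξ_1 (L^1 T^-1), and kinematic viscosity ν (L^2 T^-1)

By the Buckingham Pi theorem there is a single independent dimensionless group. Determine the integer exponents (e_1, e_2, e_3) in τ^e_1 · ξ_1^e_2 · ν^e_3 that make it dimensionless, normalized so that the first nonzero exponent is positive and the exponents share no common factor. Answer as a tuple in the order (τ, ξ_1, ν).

(1, 2, -1)

L: e_1·(0) + e_2·(1) + e_3·(2) = 0
T: e_1·(1) + e_2·(-1) + e_3·(-1) = 0
Solving this homogeneous linear system for the smallest-integer solution (first nonzero entry positive) gives (1, 2, -1).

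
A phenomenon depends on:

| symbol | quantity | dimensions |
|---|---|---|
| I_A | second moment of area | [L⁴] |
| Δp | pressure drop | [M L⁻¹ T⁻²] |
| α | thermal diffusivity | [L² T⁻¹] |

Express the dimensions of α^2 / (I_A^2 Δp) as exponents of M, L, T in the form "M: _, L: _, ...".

Collect each base-dimension exponent across the product:
  M: −2·(0) − (1) + 2·(0) = -1
  L: −2·(4) − (-1) + 2·(2) = -3
  T: −2·(0) − (-2) + 2·(-1) = 0
So the dimensions are [M⁻¹ L⁻³].

M: -1, L: -3, T: 0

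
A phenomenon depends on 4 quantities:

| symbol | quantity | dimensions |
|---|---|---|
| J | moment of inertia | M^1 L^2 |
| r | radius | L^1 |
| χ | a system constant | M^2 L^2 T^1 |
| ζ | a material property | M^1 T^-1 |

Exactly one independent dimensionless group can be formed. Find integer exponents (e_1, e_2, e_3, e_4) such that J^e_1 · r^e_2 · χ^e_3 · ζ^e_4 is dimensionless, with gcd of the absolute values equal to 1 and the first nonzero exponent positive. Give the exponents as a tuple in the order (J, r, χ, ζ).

M: e_1·(1) + e_2·(0) + e_3·(2) + e_4·(1) = 0
L: e_1·(2) + e_2·(1) + e_3·(2) + e_4·(0) = 0
T: e_1·(0) + e_2·(0) + e_3·(1) + e_4·(-1) = 0
Solving this homogeneous linear system for the smallest-integer solution (first nonzero entry positive) gives (3, -4, -1, -1).

(3, -4, -1, -1)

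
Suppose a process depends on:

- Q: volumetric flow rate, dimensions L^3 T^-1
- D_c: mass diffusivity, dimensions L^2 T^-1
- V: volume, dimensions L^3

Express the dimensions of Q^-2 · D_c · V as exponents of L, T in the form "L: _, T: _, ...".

L: -1, T: 1

Collect each base-dimension exponent across the product:
  L: −2·(3) + (2) + (3) = -1
  T: −2·(-1) + (-1) + (0) = 1
So the dimensions are [L⁻¹ T].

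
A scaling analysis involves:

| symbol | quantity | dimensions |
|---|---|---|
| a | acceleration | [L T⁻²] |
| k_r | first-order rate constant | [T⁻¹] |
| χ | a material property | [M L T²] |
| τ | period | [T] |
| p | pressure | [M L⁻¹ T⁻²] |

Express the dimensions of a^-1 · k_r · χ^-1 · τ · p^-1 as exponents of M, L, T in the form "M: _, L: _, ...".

M: -2, L: -1, T: 2

Collect each base-dimension exponent across the product:
  M: −(0) + (0) − (1) + (0) − (1) = -2
  L: −(1) + (0) − (1) + (0) − (-1) = -1
  T: −(-2) + (-1) − (2) + (1) − (-2) = 2
So the dimensions are [M⁻² L⁻¹ T²].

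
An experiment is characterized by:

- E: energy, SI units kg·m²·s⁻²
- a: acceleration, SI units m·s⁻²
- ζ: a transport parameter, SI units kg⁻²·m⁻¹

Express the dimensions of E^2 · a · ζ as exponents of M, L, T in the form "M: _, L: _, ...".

Collect each base-dimension exponent across the product:
  M: 2·(1) + (0) + (-2) = 0
  L: 2·(2) + (1) + (-1) = 4
  T: 2·(-2) + (-2) + (0) = -6
So the dimensions are [L⁴ T⁻⁶].

M: 0, L: 4, T: -6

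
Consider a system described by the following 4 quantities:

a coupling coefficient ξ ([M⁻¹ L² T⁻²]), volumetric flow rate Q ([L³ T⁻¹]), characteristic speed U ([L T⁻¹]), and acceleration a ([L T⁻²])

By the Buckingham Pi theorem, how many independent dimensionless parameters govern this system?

1

There are 4 variables and 3 base dimensions (M, L, T).
The dimension matrix has rank 3.
Independent dimensionless groups: 4 − 3 = 1.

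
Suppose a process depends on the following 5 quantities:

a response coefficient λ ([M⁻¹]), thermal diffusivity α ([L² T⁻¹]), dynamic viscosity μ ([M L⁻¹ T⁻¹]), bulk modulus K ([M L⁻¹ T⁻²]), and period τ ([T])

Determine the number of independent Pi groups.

There are 5 variables and 3 base dimensions (M, L, T).
The dimension matrix has rank 3.
Independent dimensionless groups: 5 − 3 = 2.

2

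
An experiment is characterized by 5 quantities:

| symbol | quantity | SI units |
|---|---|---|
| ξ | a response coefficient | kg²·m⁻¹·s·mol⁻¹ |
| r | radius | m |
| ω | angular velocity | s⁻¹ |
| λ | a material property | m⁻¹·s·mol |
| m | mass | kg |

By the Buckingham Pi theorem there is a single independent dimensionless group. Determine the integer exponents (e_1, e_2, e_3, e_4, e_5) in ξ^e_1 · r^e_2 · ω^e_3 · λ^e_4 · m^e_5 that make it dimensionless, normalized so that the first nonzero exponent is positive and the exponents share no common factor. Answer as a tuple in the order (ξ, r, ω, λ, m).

M: e_1·(2) + e_2·(0) + e_3·(0) + e_4·(0) + e_5·(1) = 0
L: e_1·(-1) + e_2·(1) + e_3·(0) + e_4·(-1) + e_5·(0) = 0
T: e_1·(1) + e_2·(0) + e_3·(-1) + e_4·(1) + e_5·(0) = 0
N: e_1·(-1) + e_2·(0) + e_3·(0) + e_4·(1) + e_5·(0) = 0
Solving this homogeneous linear system for the smallest-integer solution (first nonzero entry positive) gives (1, 2, 2, 1, -2).

(1, 2, 2, 1, -2)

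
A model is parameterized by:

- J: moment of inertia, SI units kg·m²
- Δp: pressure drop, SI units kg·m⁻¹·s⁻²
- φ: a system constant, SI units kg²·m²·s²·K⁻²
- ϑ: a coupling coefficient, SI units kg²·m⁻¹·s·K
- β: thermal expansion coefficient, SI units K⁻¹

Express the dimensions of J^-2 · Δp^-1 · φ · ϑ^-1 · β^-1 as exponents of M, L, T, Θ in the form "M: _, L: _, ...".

M: -3, L: 0, T: 3, Θ: -2

Collect each base-dimension exponent across the product:
  M: −2·(1) − (1) + (2) − (2) − (0) = -3
  L: −2·(2) − (-1) + (2) − (-1) − (0) = 0
  T: −2·(0) − (-2) + (2) − (1) − (0) = 3
  Θ: −2·(0) − (0) + (-2) − (1) − (-1) = -2
So the dimensions are [M⁻³ T³ Θ⁻²].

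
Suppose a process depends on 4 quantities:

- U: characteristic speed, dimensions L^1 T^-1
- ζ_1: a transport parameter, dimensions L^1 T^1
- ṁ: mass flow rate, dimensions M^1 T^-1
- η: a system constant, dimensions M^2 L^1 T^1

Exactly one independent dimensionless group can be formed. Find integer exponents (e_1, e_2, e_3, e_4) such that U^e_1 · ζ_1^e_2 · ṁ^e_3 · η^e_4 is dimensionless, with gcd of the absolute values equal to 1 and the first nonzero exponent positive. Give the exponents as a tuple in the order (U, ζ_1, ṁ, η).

(1, -2, -2, 1)

M: e_1·(0) + e_2·(0) + e_3·(1) + e_4·(2) = 0
L: e_1·(1) + e_2·(1) + e_3·(0) + e_4·(1) = 0
T: e_1·(-1) + e_2·(1) + e_3·(-1) + e_4·(1) = 0
Solving this homogeneous linear system for the smallest-integer solution (first nonzero entry positive) gives (1, -2, -2, 1).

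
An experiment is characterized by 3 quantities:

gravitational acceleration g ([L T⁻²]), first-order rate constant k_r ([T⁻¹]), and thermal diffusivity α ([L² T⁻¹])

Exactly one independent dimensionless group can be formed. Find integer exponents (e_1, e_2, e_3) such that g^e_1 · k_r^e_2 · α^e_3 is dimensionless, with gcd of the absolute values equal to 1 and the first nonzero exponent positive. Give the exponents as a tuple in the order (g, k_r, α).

L: e_1·(1) + e_2·(0) + e_3·(2) = 0
T: e_1·(-2) + e_2·(-1) + e_3·(-1) = 0
Solving this homogeneous linear system for the smallest-integer solution (first nonzero entry positive) gives (2, -3, -1).

(2, -3, -1)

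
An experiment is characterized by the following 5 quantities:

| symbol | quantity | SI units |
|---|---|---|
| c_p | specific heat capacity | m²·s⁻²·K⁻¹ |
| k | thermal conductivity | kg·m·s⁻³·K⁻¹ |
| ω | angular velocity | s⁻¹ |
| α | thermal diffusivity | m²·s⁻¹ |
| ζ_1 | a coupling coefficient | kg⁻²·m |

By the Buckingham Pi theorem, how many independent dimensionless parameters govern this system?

1

There are 5 variables and 4 base dimensions (M, L, T, Θ).
The dimension matrix has rank 4.
Independent dimensionless groups: 5 − 4 = 1.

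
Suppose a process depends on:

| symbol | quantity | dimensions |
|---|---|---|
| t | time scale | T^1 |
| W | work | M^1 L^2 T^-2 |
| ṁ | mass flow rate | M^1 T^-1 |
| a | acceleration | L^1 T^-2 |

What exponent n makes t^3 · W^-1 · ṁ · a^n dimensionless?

2

Balance the L exponent: (1)·n from a, plus 3·(0) − (2) + (0) = -2 from the rest, must sum to zero.
n − 2 = 0, so n = 2.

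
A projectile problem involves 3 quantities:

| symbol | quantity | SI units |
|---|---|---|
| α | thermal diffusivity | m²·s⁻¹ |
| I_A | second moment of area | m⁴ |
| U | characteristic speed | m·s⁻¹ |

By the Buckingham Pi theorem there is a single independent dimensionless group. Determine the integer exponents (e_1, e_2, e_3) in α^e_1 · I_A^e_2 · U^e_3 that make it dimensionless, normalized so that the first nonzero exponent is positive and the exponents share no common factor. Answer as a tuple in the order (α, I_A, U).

L: e_1·(2) + e_2·(4) + e_3·(1) = 0
T: e_1·(-1) + e_2·(0) + e_3·(-1) = 0
Solving this homogeneous linear system for the smallest-integer solution (first nonzero entry positive) gives (4, -1, -4).

(4, -1, -4)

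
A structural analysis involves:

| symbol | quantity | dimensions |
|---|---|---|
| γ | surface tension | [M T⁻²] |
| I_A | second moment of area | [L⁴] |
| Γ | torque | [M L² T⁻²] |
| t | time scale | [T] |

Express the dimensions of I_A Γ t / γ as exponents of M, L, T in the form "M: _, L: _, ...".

Collect each base-dimension exponent across the product:
  M: −(1) + (0) + (1) + (0) = 0
  L: −(0) + (4) + (2) + (0) = 6
  T: −(-2) + (0) + (-2) + (1) = 1
So the dimensions are [L⁶ T].

M: 0, L: 6, T: 1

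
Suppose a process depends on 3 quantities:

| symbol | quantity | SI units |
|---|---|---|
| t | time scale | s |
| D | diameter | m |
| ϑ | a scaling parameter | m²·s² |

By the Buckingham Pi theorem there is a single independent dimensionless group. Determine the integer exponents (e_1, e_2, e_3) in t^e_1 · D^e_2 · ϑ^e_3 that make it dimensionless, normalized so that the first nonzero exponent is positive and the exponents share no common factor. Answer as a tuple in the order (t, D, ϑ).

(2, 2, -1)

L: e_1·(0) + e_2·(1) + e_3·(2) = 0
T: e_1·(1) + e_2·(0) + e_3·(2) = 0
Solving this homogeneous linear system for the smallest-integer solution (first nonzero entry positive) gives (2, 2, -1).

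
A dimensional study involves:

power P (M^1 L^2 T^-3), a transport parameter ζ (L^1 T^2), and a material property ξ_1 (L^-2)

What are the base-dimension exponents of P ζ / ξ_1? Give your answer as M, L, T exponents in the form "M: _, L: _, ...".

Collect each base-dimension exponent across the product:
  M: (1) + (0) − (0) = 1
  L: (2) + (1) − (-2) = 5
  T: (-3) + (2) − (0) = -1
So the dimensions are [M L⁵ T⁻¹].

M: 1, L: 5, T: -1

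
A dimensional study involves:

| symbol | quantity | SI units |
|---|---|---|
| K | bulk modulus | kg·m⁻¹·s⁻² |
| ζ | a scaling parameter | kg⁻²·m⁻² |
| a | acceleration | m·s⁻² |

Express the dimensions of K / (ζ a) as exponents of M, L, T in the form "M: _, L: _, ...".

Collect each base-dimension exponent across the product:
  M: (1) − (-2) − (0) = 3
  L: (-1) − (-2) − (1) = 0
  T: (-2) − (0) − (-2) = 0
So the dimensions are [M³].

M: 3, L: 0, T: 0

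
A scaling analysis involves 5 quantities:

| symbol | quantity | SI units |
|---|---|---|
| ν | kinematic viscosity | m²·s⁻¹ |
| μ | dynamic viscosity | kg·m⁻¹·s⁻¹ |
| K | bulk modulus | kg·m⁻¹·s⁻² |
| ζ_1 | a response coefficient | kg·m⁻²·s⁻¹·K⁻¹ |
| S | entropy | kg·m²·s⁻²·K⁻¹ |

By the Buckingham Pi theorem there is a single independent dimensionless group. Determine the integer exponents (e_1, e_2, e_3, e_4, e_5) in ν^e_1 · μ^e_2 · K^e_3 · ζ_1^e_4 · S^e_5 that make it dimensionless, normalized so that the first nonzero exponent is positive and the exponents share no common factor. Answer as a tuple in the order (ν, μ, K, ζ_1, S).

M: e_1·(0) + e_2·(1) + e_3·(1) + e_4·(1) + e_5·(1) = 0
L: e_1·(2) + e_2·(-1) + e_3·(-1) + e_4·(-2) + e_5·(2) = 0
T: e_1·(-1) + e_2·(-1) + e_3·(-2) + e_4·(-1) + e_5·(-2) = 0
Θ: e_1·(0) + e_2·(0) + e_3·(0) + e_4·(-1) + e_5·(-1) = 0
Solving this homogeneous linear system for the smallest-integer solution (first nonzero entry positive) gives (2, 1, -1, 1, -1).

(2, 1, -1, 1, -1)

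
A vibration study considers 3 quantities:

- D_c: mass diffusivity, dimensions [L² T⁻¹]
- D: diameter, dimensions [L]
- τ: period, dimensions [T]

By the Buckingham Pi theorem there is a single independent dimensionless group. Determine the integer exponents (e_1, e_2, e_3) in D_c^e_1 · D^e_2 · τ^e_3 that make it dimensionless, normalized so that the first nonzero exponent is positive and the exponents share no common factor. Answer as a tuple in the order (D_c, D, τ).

L: e_1·(2) + e_2·(1) + e_3·(0) = 0
T: e_1·(-1) + e_2·(0) + e_3·(1) = 0
Solving this homogeneous linear system for the smallest-integer solution (first nonzero entry positive) gives (1, -2, 1).

(1, -2, 1)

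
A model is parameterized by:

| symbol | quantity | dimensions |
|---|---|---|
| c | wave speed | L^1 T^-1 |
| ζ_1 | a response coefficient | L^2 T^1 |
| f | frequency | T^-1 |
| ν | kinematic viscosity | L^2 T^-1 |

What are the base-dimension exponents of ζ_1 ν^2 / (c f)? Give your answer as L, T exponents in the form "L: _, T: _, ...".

Collect each base-dimension exponent across the product:
  L: −(1) + (2) − (0) + 2·(2) = 5
  T: −(-1) + (1) − (-1) + 2·(-1) = 1
So the dimensions are [L⁵ T].

L: 5, T: 1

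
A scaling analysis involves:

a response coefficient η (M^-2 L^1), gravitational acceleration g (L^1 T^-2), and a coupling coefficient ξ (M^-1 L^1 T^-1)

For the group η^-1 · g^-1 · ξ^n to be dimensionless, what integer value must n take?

2

Balance the M exponent: (-1)·n from ξ, plus −(-2) − (0) = 2 from the rest, must sum to zero.
−n + 2 = 0, so n = 2.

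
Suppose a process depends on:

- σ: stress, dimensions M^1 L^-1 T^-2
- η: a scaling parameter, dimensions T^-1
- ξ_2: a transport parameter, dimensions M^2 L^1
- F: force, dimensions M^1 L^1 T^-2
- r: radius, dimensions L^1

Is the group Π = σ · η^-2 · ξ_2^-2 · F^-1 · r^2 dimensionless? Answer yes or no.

Sum the exponent of each base dimension across the product:
  M: [σ]_M − 2·[η]_M − 2·[ξ_2]_M − [F]_M + 2·[r]_M = (1) − 2·(0) − 2·(2) − (1) + 2·(0) = -4
  L: [σ]_L − 2·[η]_L − 2·[ξ_2]_L − [F]_L + 2·[r]_L = (-1) − 2·(0) − 2·(1) − (1) + 2·(1) = -2
  T: [σ]_T − 2·[η]_T − 2·[ξ_2]_T − [F]_T + 2·[r]_T = (-2) − 2·(-1) − 2·(0) − (-2) + 2·(0) = 2
Net dimensions [M⁻⁴ L⁻² T²] ≠ [1] — not dimensionless.

no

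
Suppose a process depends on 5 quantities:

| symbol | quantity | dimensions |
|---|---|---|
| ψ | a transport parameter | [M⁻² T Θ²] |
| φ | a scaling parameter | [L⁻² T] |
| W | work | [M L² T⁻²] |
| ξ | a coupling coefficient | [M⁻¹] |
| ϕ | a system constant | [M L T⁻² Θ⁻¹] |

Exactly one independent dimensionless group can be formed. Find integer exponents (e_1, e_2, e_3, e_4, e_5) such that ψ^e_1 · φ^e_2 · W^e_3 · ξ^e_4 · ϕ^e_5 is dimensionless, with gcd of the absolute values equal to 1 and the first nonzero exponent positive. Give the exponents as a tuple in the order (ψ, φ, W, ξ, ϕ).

M: e_1·(-2) + e_2·(0) + e_3·(1) + e_4·(-1) + e_5·(1) = 0
L: e_1·(0) + e_2·(-2) + e_3·(2) + e_4·(0) + e_5·(1) = 0
T: e_1·(1) + e_2·(1) + e_3·(-2) + e_4·(0) + e_5·(-2) = 0
Θ: e_1·(2) + e_2·(0) + e_3·(0) + e_4·(0) + e_5·(-1) = 0
Solving this homogeneous linear system for the smallest-integer solution (first nonzero entry positive) gives (1, -1, -2, -2, 2).

(1, -1, -2, -2, 2)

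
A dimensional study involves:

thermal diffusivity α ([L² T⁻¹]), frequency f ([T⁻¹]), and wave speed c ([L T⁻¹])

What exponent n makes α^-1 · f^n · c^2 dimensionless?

Balance the T exponent: (-1)·n from f, plus −(-1) + 2·(-1) = -1 from the rest, must sum to zero.
−n − 1 = 0, so n = -1.

-1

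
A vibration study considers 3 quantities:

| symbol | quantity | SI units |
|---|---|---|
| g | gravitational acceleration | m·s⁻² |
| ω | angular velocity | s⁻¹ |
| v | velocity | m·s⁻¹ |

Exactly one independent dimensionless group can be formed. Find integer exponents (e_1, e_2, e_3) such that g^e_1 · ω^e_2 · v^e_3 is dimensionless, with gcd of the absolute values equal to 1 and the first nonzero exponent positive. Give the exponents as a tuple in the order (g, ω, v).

L: e_1·(1) + e_2·(0) + e_3·(1) = 0
T: e_1·(-2) + e_2·(-1) + e_3·(-1) = 0
Solving this homogeneous linear system for the smallest-integer solution (first nonzero entry positive) gives (1, -1, -1).

(1, -1, -1)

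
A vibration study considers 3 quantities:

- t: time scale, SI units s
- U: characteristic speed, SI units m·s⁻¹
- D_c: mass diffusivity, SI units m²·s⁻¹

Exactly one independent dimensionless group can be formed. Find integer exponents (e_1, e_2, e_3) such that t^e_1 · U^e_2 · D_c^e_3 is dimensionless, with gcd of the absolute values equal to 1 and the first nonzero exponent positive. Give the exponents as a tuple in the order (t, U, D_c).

(1, 2, -1)

L: e_1·(0) + e_2·(1) + e_3·(2) = 0
T: e_1·(1) + e_2·(-1) + e_3·(-1) = 0
Solving this homogeneous linear system for the smallest-integer solution (first nonzero entry positive) gives (1, 2, -1).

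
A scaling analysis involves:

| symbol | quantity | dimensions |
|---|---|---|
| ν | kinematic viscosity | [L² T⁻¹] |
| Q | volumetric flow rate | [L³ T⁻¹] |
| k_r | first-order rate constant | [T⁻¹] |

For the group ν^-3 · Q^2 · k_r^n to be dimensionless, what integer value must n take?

Balance the T exponent: (-1)·n from k_r, plus −3·(-1) + 2·(-1) = 1 from the rest, must sum to zero.
−n + 1 = 0, so n = 1.

1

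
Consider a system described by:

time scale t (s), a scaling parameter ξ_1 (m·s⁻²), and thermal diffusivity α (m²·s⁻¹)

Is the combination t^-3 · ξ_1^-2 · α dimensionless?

Sum the exponent of each base dimension across the product:
  M: −3·[t]_M − 2·[ξ_1]_M + [α]_M = −3·(0) − 2·(0) + (0) = 0
  L: −3·[t]_L − 2·[ξ_1]_L + [α]_L = −3·(0) − 2·(1) + (2) = 0
  T: −3·[t]_T − 2·[ξ_1]_T + [α]_T = −3·(1) − 2·(-2) + (-1) = 0
All base exponents vanish — dimensionless.

yes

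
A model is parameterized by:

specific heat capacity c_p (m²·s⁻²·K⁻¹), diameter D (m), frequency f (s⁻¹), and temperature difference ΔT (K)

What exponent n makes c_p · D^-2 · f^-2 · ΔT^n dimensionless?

1

Balance the Θ exponent: (1)·n from ΔT, plus (-1) − 2·(0) − 2·(0) = -1 from the rest, must sum to zero.
n − 1 = 0, so n = 1.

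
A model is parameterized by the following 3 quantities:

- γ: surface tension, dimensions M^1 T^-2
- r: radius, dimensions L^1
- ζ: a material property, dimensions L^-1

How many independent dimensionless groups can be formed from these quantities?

There are 3 variables and 3 base dimensions (M, L, T).
The dimension matrix has rank 2 (less than 3: the dimension vectors are linearly dependent).
Independent dimensionless groups: 3 − 2 = 1.

1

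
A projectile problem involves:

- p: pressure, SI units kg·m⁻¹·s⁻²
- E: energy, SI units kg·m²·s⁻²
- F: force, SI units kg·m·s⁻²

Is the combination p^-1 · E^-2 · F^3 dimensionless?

Sum the exponent of each base dimension across the product:
  M: −[p]_M − 2·[E]_M + 3·[F]_M = −(1) − 2·(1) + 3·(1) = 0
  L: −[p]_L − 2·[E]_L + 3·[F]_L = −(-1) − 2·(2) + 3·(1) = 0
  T: −[p]_T − 2·[E]_T + 3·[F]_T = −(-2) − 2·(-2) + 3·(-2) = 0
All base exponents vanish — dimensionless.

yes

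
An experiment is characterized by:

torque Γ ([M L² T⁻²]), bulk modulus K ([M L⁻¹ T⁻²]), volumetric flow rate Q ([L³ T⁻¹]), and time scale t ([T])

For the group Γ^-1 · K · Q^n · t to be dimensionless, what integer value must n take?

1

Balance the L exponent: (3)·n from Q, plus −(2) + (-1) + (0) = -3 from the rest, must sum to zero.
3n − 3 = 0, so n = 1.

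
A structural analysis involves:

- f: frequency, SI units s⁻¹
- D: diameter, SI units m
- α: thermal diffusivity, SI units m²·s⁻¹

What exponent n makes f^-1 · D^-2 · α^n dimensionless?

Balance the L exponent: (2)·n from α, plus −(0) − 2·(1) = -2 from the rest, must sum to zero.
2n − 2 = 0, so n = 1.

1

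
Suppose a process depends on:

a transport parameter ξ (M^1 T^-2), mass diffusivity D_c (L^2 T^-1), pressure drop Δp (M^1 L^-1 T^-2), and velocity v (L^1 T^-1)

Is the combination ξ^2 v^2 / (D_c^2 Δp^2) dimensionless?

Sum the exponent of each base dimension across the product:
  M: 2·[ξ]_M − 2·[D_c]_M − 2·[Δp]_M + 2·[v]_M = 2·(1) − 2·(0) − 2·(1) + 2·(0) = 0
  L: 2·[ξ]_L − 2·[D_c]_L − 2·[Δp]_L + 2·[v]_L = 2·(0) − 2·(2) − 2·(-1) + 2·(1) = 0
  T: 2·[ξ]_T − 2·[D_c]_T − 2·[Δp]_T + 2·[v]_T = 2·(-2) − 2·(-1) − 2·(-2) + 2·(-1) = 0
All base exponents vanish — dimensionless.

yes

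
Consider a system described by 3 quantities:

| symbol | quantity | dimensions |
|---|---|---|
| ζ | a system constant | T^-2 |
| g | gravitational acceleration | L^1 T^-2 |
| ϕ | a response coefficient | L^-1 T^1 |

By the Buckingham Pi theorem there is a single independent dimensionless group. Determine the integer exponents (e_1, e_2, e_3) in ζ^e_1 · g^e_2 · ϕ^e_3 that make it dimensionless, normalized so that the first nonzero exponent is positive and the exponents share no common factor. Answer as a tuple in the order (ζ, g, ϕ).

L: e_1·(0) + e_2·(1) + e_3·(-1) = 0
T: e_1·(-2) + e_2·(-2) + e_3·(1) = 0
Solving this homogeneous linear system for the smallest-integer solution (first nonzero entry positive) gives (1, -2, -2).

(1, -2, -2)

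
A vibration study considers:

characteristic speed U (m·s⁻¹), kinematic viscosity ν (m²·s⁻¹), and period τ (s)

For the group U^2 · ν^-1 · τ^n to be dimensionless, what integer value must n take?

1

Balance the T exponent: (1)·n from τ, plus 2·(-1) − (-1) = -1 from the rest, must sum to zero.
n − 1 = 0, so n = 1.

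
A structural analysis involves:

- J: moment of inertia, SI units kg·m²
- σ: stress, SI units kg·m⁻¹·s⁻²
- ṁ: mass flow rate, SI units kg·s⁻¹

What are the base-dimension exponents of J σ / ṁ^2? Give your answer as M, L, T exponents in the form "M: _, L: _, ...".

M: 0, L: 1, T: 0

Collect each base-dimension exponent across the product:
  M: (1) + (1) − 2·(1) = 0
  L: (2) + (-1) − 2·(0) = 1
  T: (0) + (-2) − 2·(-1) = 0
So the dimensions are [L].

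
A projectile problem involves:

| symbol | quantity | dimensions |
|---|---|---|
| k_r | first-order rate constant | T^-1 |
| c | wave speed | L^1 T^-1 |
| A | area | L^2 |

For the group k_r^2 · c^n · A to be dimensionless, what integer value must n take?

-2

Balance the L exponent: (1)·n from c, plus 2·(0) + (2) = 2 from the rest, must sum to zero.
n + 2 = 0, so n = -2.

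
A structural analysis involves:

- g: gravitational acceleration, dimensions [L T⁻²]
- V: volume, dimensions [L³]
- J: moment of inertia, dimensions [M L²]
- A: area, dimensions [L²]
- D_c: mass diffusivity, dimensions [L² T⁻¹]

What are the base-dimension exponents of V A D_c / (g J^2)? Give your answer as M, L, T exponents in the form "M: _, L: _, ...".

Collect each base-dimension exponent across the product:
  M: −(0) + (0) − 2·(1) + (0) + (0) = -2
  L: −(1) + (3) − 2·(2) + (2) + (2) = 2
  T: −(-2) + (0) − 2·(0) + (0) + (-1) = 1
So the dimensions are [M⁻² L² T].

M: -2, L: 2, T: 1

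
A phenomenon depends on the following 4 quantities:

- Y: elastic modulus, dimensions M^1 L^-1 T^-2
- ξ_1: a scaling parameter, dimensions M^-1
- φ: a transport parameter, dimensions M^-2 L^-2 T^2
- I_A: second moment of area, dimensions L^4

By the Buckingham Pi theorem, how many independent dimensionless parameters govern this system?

There are 4 variables and 3 base dimensions (M, L, T).
The dimension matrix has rank 3.
Independent dimensionless groups: 4 − 3 = 1.

1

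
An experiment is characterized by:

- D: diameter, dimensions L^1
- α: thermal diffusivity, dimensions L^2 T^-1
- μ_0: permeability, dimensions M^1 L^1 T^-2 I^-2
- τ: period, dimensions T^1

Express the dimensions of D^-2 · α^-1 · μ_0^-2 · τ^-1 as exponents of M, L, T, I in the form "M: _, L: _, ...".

Collect each base-dimension exponent across the product:
  M: −2·(0) − (0) − 2·(1) − (0) = -2
  L: −2·(1) − (2) − 2·(1) − (0) = -6
  T: −2·(0) − (-1) − 2·(-2) − (1) = 4
  I: −2·(0) − (0) − 2·(-2) − (0) = 4
So the dimensions are [M⁻² L⁻⁶ T⁴ I⁴].

M: -2, L: -6, T: 4, I: 4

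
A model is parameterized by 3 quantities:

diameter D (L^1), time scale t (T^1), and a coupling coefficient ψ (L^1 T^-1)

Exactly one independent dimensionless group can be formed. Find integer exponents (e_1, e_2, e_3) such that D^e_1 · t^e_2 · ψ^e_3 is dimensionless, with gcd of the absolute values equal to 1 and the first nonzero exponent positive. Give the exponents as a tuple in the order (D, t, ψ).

L: e_1·(1) + e_2·(0) + e_3·(1) = 0
T: e_1·(0) + e_2·(1) + e_3·(-1) = 0
Solving this homogeneous linear system for the smallest-integer solution (first nonzero entry positive) gives (1, -1, -1).

(1, -1, -1)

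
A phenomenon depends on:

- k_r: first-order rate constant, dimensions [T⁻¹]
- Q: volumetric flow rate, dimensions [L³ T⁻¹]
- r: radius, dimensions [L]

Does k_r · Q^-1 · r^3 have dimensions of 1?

Sum the exponent of each base dimension across the product:
  M: [k_r]_M − [Q]_M + 3·[r]_M = (0) − (0) + 3·(0) = 0
  L: [k_r]_L − [Q]_L + 3·[r]_L = (0) − (3) + 3·(1) = 0
  T: [k_r]_T − [Q]_T + 3·[r]_T = (-1) − (-1) + 3·(0) = 0
  Θ: [k_r]_Θ − [Q]_Θ + 3·[r]_Θ = (0) − (0) + 3·(0) = 0
All base exponents vanish — dimensionless.

yes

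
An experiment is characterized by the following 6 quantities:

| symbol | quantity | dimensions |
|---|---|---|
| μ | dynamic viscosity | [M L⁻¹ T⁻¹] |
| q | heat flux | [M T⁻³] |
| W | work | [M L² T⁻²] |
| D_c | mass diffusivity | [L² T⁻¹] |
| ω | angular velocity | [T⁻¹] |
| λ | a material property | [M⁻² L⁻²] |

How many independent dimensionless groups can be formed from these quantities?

There are 6 variables and 3 base dimensions (M, L, T).
The dimension matrix has rank 3.
Independent dimensionless groups: 6 − 3 = 3.

3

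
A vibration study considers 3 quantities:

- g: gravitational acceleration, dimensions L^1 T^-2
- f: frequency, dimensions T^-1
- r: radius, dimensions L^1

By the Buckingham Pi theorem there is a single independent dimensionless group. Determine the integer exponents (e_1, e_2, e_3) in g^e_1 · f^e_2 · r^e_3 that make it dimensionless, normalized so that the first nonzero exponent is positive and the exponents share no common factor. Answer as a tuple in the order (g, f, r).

(1, -2, -1)

L: e_1·(1) + e_2·(0) + e_3·(1) = 0
T: e_1·(-2) + e_2·(-1) + e_3·(0) = 0
Solving this homogeneous linear system for the smallest-integer solution (first nonzero entry positive) gives (1, -2, -1).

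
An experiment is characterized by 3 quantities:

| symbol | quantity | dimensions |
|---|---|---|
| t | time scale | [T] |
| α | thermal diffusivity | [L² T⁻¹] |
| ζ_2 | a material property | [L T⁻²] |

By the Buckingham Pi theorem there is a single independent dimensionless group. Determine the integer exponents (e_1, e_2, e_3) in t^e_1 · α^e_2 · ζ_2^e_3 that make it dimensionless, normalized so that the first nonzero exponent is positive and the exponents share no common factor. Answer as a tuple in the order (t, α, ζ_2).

L: e_1·(0) + e_2·(2) + e_3·(1) = 0
T: e_1·(1) + e_2·(-1) + e_3·(-2) = 0
Solving this homogeneous linear system for the smallest-integer solution (first nonzero entry positive) gives (3, -1, 2).

(3, -1, 2)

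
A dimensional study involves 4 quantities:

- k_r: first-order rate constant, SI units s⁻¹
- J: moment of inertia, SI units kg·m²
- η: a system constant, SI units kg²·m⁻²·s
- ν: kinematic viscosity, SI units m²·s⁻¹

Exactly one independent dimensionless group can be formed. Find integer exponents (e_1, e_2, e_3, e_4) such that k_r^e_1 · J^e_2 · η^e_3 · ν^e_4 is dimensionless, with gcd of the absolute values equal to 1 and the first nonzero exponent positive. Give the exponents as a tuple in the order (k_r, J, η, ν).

M: e_1·(0) + e_2·(1) + e_3·(2) + e_4·(0) = 0
L: e_1·(0) + e_2·(2) + e_3·(-2) + e_4·(2) = 0
T: e_1·(-1) + e_2·(0) + e_3·(1) + e_4·(-1) = 0
Solving this homogeneous linear system for the smallest-integer solution (first nonzero entry positive) gives (2, 2, -1, -3).

(2, 2, -1, -3)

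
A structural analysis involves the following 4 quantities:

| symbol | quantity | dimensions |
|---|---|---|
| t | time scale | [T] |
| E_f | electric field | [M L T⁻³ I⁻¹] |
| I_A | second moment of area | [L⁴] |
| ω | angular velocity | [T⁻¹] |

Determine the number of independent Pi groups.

There are 4 variables and 4 base dimensions (M, L, T, I).
The dimension matrix has rank 3 (less than 4: the dimension vectors are linearly dependent).
Independent dimensionless groups: 4 − 3 = 1.

1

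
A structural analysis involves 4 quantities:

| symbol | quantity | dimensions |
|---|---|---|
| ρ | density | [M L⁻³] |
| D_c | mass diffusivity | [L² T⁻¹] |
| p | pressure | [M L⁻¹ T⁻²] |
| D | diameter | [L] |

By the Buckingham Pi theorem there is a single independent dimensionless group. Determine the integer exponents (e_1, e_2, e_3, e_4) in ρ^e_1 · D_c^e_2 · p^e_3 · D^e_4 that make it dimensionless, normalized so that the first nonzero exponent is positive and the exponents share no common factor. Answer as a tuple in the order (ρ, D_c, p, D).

(1, 2, -1, -2)

M: e_1·(1) + e_2·(0) + e_3·(1) + e_4·(0) = 0
L: e_1·(-3) + e_2·(2) + e_3·(-1) + e_4·(1) = 0
T: e_1·(0) + e_2·(-1) + e_3·(-2) + e_4·(0) = 0
Solving this homogeneous linear system for the smallest-integer solution (first nonzero entry positive) gives (1, 2, -1, -2).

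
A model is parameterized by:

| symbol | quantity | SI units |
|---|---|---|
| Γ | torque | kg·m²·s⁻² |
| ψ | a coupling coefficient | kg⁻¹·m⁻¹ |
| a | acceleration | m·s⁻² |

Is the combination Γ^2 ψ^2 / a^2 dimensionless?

yes

Sum the exponent of each base dimension across the product:
  M: 2·[Γ]_M + 2·[ψ]_M − 2·[a]_M = 2·(1) + 2·(-1) − 2·(0) = 0
  L: 2·[Γ]_L + 2·[ψ]_L − 2·[a]_L = 2·(2) + 2·(-1) − 2·(1) = 0
  T: 2·[Γ]_T + 2·[ψ]_T − 2·[a]_T = 2·(-2) + 2·(0) − 2·(-2) = 0
All base exponents vanish — dimensionless.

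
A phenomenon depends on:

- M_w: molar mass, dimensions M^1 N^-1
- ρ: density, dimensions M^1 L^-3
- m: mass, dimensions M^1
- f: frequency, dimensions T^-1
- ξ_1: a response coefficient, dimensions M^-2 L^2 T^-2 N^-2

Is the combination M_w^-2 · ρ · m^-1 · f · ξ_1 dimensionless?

no

Sum the exponent of each base dimension across the product:
  M: −2·[M_w]_M + [ρ]_M − [m]_M + [f]_M + [ξ_1]_M = −2·(1) + (1) − (1) + (0) + (-2) = -4
  L: −2·[M_w]_L + [ρ]_L − [m]_L + [f]_L + [ξ_1]_L = −2·(0) + (-3) − (0) + (0) + (2) = -1
  T: −2·[M_w]_T + [ρ]_T − [m]_T + [f]_T + [ξ_1]_T = −2·(0) + (0) − (0) + (-1) + (-2) = -3
  N: −2·[M_w]_N + [ρ]_N − [m]_N + [f]_N + [ξ_1]_N = −2·(-1) + (0) − (0) + (0) + (-2) = 0
Net dimensions [M⁻⁴ L⁻¹ T⁻³] ≠ [1] — not dimensionless.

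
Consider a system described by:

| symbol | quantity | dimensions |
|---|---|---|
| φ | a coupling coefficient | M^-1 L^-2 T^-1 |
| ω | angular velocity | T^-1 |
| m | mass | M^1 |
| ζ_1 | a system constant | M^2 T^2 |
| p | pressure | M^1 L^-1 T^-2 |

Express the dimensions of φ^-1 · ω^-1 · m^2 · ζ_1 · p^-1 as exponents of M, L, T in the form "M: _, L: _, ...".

Collect each base-dimension exponent across the product:
  M: −(-1) − (0) + 2·(1) + (2) − (1) = 4
  L: −(-2) − (0) + 2·(0) + (0) − (-1) = 3
  T: −(-1) − (-1) + 2·(0) + (2) − (-2) = 6
So the dimensions are [M⁴ L³ T⁶].

M: 4, L: 3, T: 6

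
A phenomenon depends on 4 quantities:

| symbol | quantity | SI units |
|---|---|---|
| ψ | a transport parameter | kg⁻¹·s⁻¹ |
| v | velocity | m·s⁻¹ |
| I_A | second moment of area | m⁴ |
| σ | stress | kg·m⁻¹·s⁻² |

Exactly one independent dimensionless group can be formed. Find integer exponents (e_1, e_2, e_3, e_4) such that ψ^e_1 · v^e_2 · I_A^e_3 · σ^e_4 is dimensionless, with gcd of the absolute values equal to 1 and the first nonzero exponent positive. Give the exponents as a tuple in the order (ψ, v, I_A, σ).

(1, -3, 1, 1)

M: e_1·(-1) + e_2·(0) + e_3·(0) + e_4·(1) = 0
L: e_1·(0) + e_2·(1) + e_3·(4) + e_4·(-1) = 0
T: e_1·(-1) + e_2·(-1) + e_3·(0) + e_4·(-2) = 0
Solving this homogeneous linear system for the smallest-integer solution (first nonzero entry positive) gives (1, -3, 1, 1).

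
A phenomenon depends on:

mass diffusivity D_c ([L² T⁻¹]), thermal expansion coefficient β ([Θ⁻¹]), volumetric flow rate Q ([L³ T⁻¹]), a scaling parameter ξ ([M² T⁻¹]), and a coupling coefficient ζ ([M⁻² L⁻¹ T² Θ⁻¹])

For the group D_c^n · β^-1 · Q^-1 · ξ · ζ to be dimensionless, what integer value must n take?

Balance the L exponent: (2)·n from D_c, plus −(0) − (3) + (0) + (-1) = -4 from the rest, must sum to zero.
2n − 4 = 0, so n = 2.

2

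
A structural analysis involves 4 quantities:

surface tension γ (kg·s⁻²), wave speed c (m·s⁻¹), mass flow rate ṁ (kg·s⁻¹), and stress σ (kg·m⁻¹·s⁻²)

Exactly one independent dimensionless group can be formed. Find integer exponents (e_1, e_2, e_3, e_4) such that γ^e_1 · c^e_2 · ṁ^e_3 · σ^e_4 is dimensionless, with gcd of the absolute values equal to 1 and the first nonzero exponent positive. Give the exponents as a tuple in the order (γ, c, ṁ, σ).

M: e_1·(1) + e_2·(0) + e_3·(1) + e_4·(1) = 0
L: e_1·(0) + e_2·(1) + e_3·(0) + e_4·(-1) = 0
T: e_1·(-2) + e_2·(-1) + e_3·(-1) + e_4·(-2) = 0
Solving this homogeneous linear system for the smallest-integer solution (first nonzero entry positive) gives (2, -1, -1, -1).

(2, -1, -1, -1)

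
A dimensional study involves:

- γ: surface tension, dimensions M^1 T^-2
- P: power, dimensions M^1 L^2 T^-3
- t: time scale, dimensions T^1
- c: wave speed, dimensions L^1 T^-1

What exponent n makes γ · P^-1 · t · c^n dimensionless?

2

Balance the L exponent: (1)·n from c, plus (0) − (2) + (0) = -2 from the rest, must sum to zero.
n − 2 = 0, so n = 2.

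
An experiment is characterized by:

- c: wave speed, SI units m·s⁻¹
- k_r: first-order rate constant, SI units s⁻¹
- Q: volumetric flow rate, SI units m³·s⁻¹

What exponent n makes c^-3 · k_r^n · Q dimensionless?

Balance the T exponent: (-1)·n from k_r, plus −3·(-1) + (-1) = 2 from the rest, must sum to zero.
−n + 2 = 0, so n = 2.

2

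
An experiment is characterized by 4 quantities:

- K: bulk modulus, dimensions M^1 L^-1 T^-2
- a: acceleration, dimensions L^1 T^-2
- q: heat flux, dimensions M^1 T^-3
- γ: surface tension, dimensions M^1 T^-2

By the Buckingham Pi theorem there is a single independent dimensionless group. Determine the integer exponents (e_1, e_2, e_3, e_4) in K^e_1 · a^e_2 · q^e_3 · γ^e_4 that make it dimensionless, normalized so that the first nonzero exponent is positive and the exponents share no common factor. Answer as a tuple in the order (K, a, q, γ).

M: e_1·(1) + e_2·(0) + e_3·(1) + e_4·(1) = 0
L: e_1·(-1) + e_2·(1) + e_3·(0) + e_4·(0) = 0
T: e_1·(-2) + e_2·(-2) + e_3·(-3) + e_4·(-2) = 0
Solving this homogeneous linear system for the smallest-integer solution (first nonzero entry positive) gives (1, 1, -2, 1).

(1, 1, -2, 1)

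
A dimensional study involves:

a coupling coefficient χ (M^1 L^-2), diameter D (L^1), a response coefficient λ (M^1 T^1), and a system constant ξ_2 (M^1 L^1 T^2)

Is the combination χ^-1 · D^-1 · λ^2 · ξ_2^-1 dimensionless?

Sum the exponent of each base dimension across the product:
  M: −[χ]_M − [D]_M + 2·[λ]_M − [ξ_2]_M = −(1) − (0) + 2·(1) − (1) = 0
  L: −[χ]_L − [D]_L + 2·[λ]_L − [ξ_2]_L = −(-2) − (1) + 2·(0) − (1) = 0
  T: −[χ]_T − [D]_T + 2·[λ]_T − [ξ_2]_T = −(0) − (0) + 2·(1) − (2) = 0
All base exponents vanish — dimensionless.

yes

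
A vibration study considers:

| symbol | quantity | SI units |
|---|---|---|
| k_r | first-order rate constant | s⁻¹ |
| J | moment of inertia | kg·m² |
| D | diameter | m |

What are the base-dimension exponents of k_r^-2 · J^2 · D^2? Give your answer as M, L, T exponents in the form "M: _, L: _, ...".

Collect each base-dimension exponent across the product:
  M: −2·(0) + 2·(1) + 2·(0) = 2
  L: −2·(0) + 2·(2) + 2·(1) = 6
  T: −2·(-1) + 2·(0) + 2·(0) = 2
So the dimensions are [M² L⁶ T²].

M: 2, L: 6, T: 2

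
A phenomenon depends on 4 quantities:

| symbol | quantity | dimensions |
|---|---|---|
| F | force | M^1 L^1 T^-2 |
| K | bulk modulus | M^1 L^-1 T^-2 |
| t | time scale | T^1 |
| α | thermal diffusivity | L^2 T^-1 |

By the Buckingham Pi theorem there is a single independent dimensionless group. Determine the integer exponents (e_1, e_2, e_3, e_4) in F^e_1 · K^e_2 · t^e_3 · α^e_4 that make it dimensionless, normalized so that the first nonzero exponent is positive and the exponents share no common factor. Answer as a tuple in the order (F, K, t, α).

M: e_1·(1) + e_2·(1) + e_3·(0) + e_4·(0) = 0
L: e_1·(1) + e_2·(-1) + e_3·(0) + e_4·(2) = 0
T: e_1·(-2) + e_2·(-2) + e_3·(1) + e_4·(-1) = 0
Solving this homogeneous linear system for the smallest-integer solution (first nonzero entry positive) gives (1, -1, -1, -1).

(1, -1, -1, -1)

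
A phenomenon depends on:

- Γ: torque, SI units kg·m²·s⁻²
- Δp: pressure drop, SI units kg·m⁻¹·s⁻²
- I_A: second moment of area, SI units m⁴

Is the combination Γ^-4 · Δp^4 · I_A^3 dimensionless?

yes

Sum the exponent of each base dimension across the product:
  M: −4·[Γ]_M + 4·[Δp]_M + 3·[I_A]_M = −4·(1) + 4·(1) + 3·(0) = 0
  L: −4·[Γ]_L + 4·[Δp]_L + 3·[I_A]_L = −4·(2) + 4·(-1) + 3·(4) = 0
  T: −4·[Γ]_T + 4·[Δp]_T + 3·[I_A]_T = −4·(-2) + 4·(-2) + 3·(0) = 0
All base exponents vanish — dimensionless.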